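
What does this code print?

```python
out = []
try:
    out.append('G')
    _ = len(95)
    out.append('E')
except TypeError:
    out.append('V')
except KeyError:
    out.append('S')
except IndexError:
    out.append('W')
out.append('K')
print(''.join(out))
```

Execution trace: 'G' (try body) → 'V' (except TypeError) → 'K' (after the try/except). Output: GVK

Answer: GVK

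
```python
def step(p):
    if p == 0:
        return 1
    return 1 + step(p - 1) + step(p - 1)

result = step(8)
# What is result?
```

step(p) = 1 + 2·step(p-1), step(0)=1. Closed form: (1+1)·2^8 - 1 = 511.

Answer: 511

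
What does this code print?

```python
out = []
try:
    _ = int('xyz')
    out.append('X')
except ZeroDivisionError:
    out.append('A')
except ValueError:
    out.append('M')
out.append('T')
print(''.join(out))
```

Execution trace: 'M' (except ValueError) → 'T' (after the try/except). Output: MT

Answer: MT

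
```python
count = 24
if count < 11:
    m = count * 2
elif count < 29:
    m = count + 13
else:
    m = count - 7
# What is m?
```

Trace:
`count = 24` → count = 24
`if count < 11: ...` → count < 11 is False, count < 29 is True → m = 37
So m = 37

Answer: 37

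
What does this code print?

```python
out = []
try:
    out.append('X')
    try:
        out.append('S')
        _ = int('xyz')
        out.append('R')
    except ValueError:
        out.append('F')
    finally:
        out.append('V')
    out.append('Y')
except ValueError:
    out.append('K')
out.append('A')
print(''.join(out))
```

Execution trace: 'X' (try body) → 'S' (inner try body) → 'F' (inner except ValueError) → 'V' (inner finally) → 'Y' (try body, no exception) → 'A' (after the try/except). Output: XSFVYA

Answer: XSFVYA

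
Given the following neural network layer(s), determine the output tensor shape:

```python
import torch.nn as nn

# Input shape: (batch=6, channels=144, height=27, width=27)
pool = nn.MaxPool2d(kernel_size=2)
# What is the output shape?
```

Input: (6, 144, 27, 27) -> Output: (6, 144, 13, 13)

Answer: (6, 144, 13, 13)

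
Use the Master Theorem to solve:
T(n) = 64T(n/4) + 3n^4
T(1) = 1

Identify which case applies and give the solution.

a=64, b=4, f(n)=3n^4. log_4(64) = 3. Since c=4 > 3 and the regularity condition holds (64(n/4)^4 = (64/4^4)n^4 with 64/4^4 < 1), Case 3 applies: T(n) = Θ(f(n)) = O(n^4).

Answer: O(n^4) - Case 3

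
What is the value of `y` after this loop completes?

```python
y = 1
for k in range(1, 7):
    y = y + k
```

Start at 1, add 1 through 6
`y` takes the values: 1 → 2 → 4 → 7 → 11 → 16 → 22

Answer: 22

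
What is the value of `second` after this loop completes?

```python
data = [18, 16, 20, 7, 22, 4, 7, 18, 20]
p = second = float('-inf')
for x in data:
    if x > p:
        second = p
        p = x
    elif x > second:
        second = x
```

Second largest (with repeats) in [18, 16, 20, 7, 22, 4, 7, 18, 20]
`second` takes the values: -inf → 16 → 18 → 20

Answer: 20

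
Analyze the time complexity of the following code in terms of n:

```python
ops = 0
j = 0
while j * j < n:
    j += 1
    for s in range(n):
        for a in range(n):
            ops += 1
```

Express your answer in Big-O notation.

Each loop level contributes: √n × n × n. Multiplying the contributions gives O(n^2√n).

Answer: O(n^2√n)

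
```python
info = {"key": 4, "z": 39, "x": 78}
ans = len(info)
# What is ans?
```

Trace:
`info = {"key": 4, "z": 39, "x": 78}` → info = {'key': 4, 'z': 39, 'x': 78}
`ans = len(info)` → ans = 3
So ans = 3

Answer: 3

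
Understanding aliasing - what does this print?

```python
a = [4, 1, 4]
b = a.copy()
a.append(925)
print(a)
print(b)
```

Key concept: list.copy() creates independent copy.
Step by step:
`a = [4, 1, 4]` → a = [4, 1, 4]
`b = a.copy()` → b = [4, 1, 4]
`a.append(925)` → a = [4, 1, 4, 925]
`print(a)` → prints [4, 1, 4, 925]
`print(b)` → prints [4, 1, 4]

Answer:
[4, 1, 4, 925]
[4, 1, 4]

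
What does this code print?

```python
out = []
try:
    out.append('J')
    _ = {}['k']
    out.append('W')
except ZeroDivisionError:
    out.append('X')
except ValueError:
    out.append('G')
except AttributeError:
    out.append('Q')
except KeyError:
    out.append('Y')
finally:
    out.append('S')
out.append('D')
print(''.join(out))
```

Execution trace: 'J' (try body) → 'Y' (except KeyError) → 'S' (finally) → 'D' (after the try/except). Output: JYSD

Answer: JYSD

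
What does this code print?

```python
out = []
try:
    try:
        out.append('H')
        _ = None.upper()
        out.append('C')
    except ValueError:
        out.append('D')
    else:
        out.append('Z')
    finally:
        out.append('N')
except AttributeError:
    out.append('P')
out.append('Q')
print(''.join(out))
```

Execution trace: 'H' (try body) → 'N' (finally) → 'P' (outer except AttributeError) → 'Q' (after the try/except). Output: HNPQ

Answer: HNPQ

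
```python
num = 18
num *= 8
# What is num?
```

Trace:
`num = 18` → num = 18
`num *= 8` → num = 144
So num = 144

Answer: 144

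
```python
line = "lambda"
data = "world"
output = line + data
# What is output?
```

Trace:
`line = "lambda"` → line = 'lambda'
`data = "world"` → data = 'world'
`output = line + data` → output = 'lambdaworld'
So output = 'lambdaworld'

Answer: 'lambdaworld'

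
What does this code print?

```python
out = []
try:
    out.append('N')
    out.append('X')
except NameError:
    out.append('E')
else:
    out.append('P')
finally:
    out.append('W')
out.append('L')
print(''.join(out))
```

Execution trace: 'N' (try body) → 'X' (try body, no exception) → 'P' (else) → 'W' (finally) → 'L' (after the try/except). Output: NXPWL

Answer: NXPWL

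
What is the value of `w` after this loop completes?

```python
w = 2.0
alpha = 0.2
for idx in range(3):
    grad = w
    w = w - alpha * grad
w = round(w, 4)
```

Gradient descent: w = 2.0 * (1 - 0.2)^3
`w` takes the values: 2.0 → 1.6 → 1.28 → 1.024

Answer: 1.024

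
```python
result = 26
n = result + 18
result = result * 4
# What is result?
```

Trace:
`result = 26` → result = 26
`n = result + 18` → n = 44
`result = result * 4` → result = 104
So result = 104

Answer: 104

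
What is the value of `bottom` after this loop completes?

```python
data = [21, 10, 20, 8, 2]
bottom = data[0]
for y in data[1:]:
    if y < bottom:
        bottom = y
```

Minimum of [21, 10, 20, 8, 2]
`bottom` takes the values: 21 → 10 → 8 → 2

Answer: 2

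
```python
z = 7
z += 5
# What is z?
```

Trace:
`z = 7` → z = 7
`z += 5` → z = 12
So z = 12

Answer: 12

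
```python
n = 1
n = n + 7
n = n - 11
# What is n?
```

Trace:
`n = 1` → n = 1
`n = n + 7` → n = 8
`n = n - 11` → n = -3
So n = -3

Answer: -3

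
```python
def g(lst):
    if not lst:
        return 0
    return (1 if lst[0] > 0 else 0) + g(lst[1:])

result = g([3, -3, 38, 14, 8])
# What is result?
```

Count of positive elements in [3, -3, 38, 14, 8] = 4

Answer: 4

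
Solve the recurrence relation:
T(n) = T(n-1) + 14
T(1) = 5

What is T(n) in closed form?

Unrolling: T(n) = T(1) + 14·(n-1) = 5 + 14(n-1) = 14n - 9.

Answer: T(n) = 14n - 9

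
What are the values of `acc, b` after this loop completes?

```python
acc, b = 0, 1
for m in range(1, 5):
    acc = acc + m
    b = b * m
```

Sum and factorial of 1 to 4
`acc, b` takes the values: (0, 1) → (1, 1) → (3, 1) → (3, 2) → (6, 2) → (6, 6) → (10, 6) → (10, 24)

Answer: 10, 24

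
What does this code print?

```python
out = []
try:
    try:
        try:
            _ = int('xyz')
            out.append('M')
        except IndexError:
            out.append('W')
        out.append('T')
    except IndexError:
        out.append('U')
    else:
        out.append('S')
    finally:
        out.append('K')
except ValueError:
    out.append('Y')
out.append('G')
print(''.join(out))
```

Execution trace: 'K' (finally) → 'Y' (outer except ValueError) → 'G' (after the try/except). Output: KYG

Answer: KYG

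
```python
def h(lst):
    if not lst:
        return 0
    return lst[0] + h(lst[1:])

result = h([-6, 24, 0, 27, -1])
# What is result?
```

(-6) + 24 + 0 + 27 + (-1) + 0 = 44

Answer: 44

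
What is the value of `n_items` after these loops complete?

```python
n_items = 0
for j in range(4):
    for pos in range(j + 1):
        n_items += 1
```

Triangle: 1 + 2 + ... + 4
`n_items` takes the values: 0 → 1 → 2 → 3 → 4 → 5 → 6 → 7 → 8 → 9 → 10

Answer: 10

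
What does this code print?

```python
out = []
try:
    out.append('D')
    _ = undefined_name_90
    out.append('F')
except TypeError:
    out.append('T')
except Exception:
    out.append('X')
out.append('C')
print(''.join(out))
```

Execution trace: 'D' (try body) → 'X' (except Exception) → 'C' (after the try/except). Output: DXC

Answer: DXC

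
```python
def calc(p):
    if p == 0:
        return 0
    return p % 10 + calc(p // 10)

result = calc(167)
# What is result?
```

Sum of digits of 167: 7 + 6 + 1 = 14

Answer: 14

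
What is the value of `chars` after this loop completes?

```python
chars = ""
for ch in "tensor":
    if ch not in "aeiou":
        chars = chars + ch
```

Remove vowels from 'tensor'
`chars` takes the values: "" → "t" → "tn" → "tns" → "tnsr"

Answer: "tnsr"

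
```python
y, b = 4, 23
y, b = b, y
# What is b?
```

Trace:
`y, b = 4, 23` → y = 4; b = 23
`y, b = b, y` → y = 23; b = 4
So b = 4

Answer: 4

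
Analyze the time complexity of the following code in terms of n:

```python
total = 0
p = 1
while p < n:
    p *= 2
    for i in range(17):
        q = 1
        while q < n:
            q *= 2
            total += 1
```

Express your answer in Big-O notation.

Each loop level contributes: log n × 1 × log n. Multiplying the contributions gives O(log² n).

Answer: O(log² n)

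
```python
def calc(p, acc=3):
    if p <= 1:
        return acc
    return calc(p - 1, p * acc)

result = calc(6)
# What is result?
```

Accumulator trace (n, acc): (6, 3) -> (5, 18) -> (4, 90) -> (3, 360) -> (2, 1080) -> (1, 2160) -> return 2160

Answer: 2160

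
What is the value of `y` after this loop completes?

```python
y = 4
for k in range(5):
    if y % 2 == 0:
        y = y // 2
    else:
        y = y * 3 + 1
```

Collatz-style transformation from 4
`y` takes the values: 4 → 2 → 1 → 4 → 2 → 1

Answer: 1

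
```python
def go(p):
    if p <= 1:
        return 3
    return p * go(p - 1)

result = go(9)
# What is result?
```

go(9) = 9 * 8 * 7 * 6 * 5 * 4 * 3 * 2 * 3 = 1088640

Answer: 1088640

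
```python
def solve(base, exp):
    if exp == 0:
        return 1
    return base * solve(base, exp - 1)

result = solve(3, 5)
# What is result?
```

solve(3, 5) = 3 * 3 * 3 * 3 * 3 = 243

Answer: 243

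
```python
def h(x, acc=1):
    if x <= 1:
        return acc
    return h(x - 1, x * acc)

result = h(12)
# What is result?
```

Accumulator trace (n, acc): (12, 1) -> (11, 12) -> (10, 132) -> (9, 1320) -> (8, 11880) -> (7, 95040) -> (6, 665280) -> (5, 3991680) -> (4, 19958400) -> (3, 79833600) -> (2, 239500800) -> (1, 479001600) -> return 479001600

Answer: 479001600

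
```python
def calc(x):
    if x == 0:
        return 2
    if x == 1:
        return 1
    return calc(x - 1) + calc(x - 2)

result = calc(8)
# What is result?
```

Build up from base cases: calc(0)=2, calc(1)=1, calc(2)=3, calc(3)=4, calc(4)=7, calc(5)=11, calc(6)=18, ..., calc(8)=47

Answer: 47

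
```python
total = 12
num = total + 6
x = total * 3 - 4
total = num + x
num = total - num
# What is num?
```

Trace:
`total = 12` → total = 12
`num = total + 6` → num = 18
`x = total * 3 - 4` → x = 32
`total = num + x` → total = 50
`num = total - num` → num = 32
So num = 32

Answer: 32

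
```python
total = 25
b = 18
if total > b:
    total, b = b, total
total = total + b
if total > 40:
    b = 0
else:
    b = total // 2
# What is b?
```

Trace:
`total = 25` → total = 25
`b = 18` → b = 18
`if total > b: ...` → total > b is True → total = 18; b = 25
`total = total + b` → total = 43
`if total > 40: ...` → total > 40 is True → b = 0
So b = 0

Answer: 0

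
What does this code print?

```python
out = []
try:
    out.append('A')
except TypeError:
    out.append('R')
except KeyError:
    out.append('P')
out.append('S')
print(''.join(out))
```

Execution trace: 'A' (try body, no exception) → 'S' (after the try/except). Output: AS

Answer: AS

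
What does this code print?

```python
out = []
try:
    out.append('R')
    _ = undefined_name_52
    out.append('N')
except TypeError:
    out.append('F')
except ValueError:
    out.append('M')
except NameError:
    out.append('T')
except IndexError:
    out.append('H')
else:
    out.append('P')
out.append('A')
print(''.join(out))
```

Execution trace: 'R' (try body) → 'T' (except NameError) → 'A' (after the try/except). Output: RTA

Answer: RTA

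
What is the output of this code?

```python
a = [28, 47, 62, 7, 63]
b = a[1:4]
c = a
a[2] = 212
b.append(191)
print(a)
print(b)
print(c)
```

Key concept: slice vs alias.
Step by step:
`a = [28, 47, 62, 7, 63]` → a = [28, 47, 62, 7, 63]
`b = a[1:4]` → b = [47, 62, 7]
`c = a` → c = [28, 47, 62, 7, 63] (same object as a)
`a[2] = 212` → a = [28, 47, 212, 7, 63] (same object as c); c = [28, 47, 212, 7, 63] (same object as a)
`b.append(191)` → b = [47, 62, 7, 191]
`print(a)` → prints [28, 47, 212, 7, 63]
`print(b)` → prints [47, 62, 7, 191]
`print(c)` → prints [28, 47, 212, 7, 63]

Answer:
[28, 47, 212, 7, 63]
[47, 62, 7, 191]
[28, 47, 212, 7, 63]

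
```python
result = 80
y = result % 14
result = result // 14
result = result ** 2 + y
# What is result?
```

Trace:
`result = 80` → result = 80
`y = result % 14` → y = 10
`result = result // 14` → result = 5
`result = result ** 2 + y` → result = 35
So result = 35

Answer: 35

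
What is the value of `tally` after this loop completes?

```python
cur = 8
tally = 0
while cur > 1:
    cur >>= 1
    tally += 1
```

Count right shifts until 1
`tally` takes the values: 0 → 1 → 2 → 3

Answer: 3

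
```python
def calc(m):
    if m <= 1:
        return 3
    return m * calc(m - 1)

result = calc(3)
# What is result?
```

calc(3) = 3 * 2 * 3 = 18

Answer: 18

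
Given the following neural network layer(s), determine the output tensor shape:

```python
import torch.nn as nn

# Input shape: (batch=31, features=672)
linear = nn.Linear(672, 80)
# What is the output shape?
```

Input: (31, 672) -> Output: (31, 80)

Answer: (31, 80)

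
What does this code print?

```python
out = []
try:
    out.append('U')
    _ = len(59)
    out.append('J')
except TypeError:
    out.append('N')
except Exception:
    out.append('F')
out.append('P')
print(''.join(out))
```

Execution trace: 'U' (try body) → 'N' (except TypeError) → 'P' (after the try/except). Output: UNP

Answer: UNP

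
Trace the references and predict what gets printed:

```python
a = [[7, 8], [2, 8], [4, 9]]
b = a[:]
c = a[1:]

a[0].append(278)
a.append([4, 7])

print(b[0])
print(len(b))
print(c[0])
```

Key concept: slice with nested mutation.
Step by step:
`a = [[7, 8], [2, 8], [4, 9]]` → a = [[7, 8], [2, 8], [4, 9]]
`b = a[:]` → b = [[7, 8], [2, 8], [4, 9]]
`c = a[1:]` → c = [[2, 8], [4, 9]]
`a[0].append(278)` → a = [[7, 8, 278], [2, 8], [4, 9]]; b = [[7, 8, 278], [2, 8], [4, 9]]
`a.append([4, 7])` → a = [[7, 8, 278], [2, 8], [4, 9], [4, 7]]
`print(b[0])` → prints [7, 8, 278]
`print(len(b))` → prints 3
`print(c[0])` → prints [2, 8]

Answer:
[7, 8, 278]
3
[2, 8]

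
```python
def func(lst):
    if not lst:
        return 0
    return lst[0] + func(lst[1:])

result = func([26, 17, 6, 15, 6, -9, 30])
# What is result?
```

26 + 17 + 6 + 15 + 6 + (-9) + 30 + 0 = 91

Answer: 91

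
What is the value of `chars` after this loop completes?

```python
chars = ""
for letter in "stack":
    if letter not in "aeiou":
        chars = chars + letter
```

Remove vowels from 'stack'
`chars` takes the values: "" → "s" → "st" → "stc" → "stck"

Answer: "stck"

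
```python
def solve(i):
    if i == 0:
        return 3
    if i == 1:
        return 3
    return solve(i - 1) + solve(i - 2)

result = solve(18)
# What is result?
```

Build up from base cases: solve(0)=3, solve(1)=3, solve(2)=6, solve(3)=9, solve(4)=15, solve(5)=24, solve(6)=39, ..., solve(18)=12543

Answer: 12543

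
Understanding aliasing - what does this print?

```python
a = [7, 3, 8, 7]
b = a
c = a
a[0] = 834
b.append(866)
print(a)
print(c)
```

Key concept: multiple aliases.
Step by step:
`a = [7, 3, 8, 7]` → a = [7, 3, 8, 7]
`b = a` → b = [7, 3, 8, 7] (same object as a)
`c = a` → c = [7, 3, 8, 7] (same object as a, b)
`a[0] = 834` → a = [834, 3, 8, 7] (same object as b, c); b = [834, 3, 8, 7] (same object as a, c); c = [834, 3, 8, 7] (same object as a, b)
`b.append(866)` → a = [834, 3, 8, 7, 866] (same object as b, c); b = [834, 3, 8, 7, 866] (same object as a, c); c = [834, 3, 8, 7, 866] (same object as a, b)
`print(a)` → prints [834, 3, 8, 7, 866]
`print(c)` → prints [834, 3, 8, 7, 866]

Answer:
[834, 3, 8, 7, 866]
[834, 3, 8, 7, 866]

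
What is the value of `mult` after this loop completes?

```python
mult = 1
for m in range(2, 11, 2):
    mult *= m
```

Product of even numbers 2 to 10
`mult` takes the values: 1 → 2 → 8 → 48 → 384 → 3840

Answer: 3840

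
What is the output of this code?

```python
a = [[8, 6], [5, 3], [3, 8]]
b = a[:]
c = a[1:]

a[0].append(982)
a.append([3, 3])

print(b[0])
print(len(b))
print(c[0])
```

Key concept: slice with nested mutation.
Step by step:
`a = [[8, 6], [5, 3], [3, 8]]` → a = [[8, 6], [5, 3], [3, 8]]
`b = a[:]` → b = [[8, 6], [5, 3], [3, 8]]
`c = a[1:]` → c = [[5, 3], [3, 8]]
`a[0].append(982)` → a = [[8, 6, 982], [5, 3], [3, 8]]; b = [[8, 6, 982], [5, 3], [3, 8]]
`a.append([3, 3])` → a = [[8, 6, 982], [5, 3], [3, 8], [3, 3]]
`print(b[0])` → prints [8, 6, 982]
`print(len(b))` → prints 3
`print(c[0])` → prints [5, 3]

Answer:
[8, 6, 982]
3
[5, 3]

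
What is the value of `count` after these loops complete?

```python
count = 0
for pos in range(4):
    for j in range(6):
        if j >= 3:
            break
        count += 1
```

Inner breaks at 3, outer runs 4 times
`count` takes the values: 0 → 1 → 2 → 3 → 4 → 5 → 6 → 7 → 8 → 9 → 10 → 11 → 12

Answer: 12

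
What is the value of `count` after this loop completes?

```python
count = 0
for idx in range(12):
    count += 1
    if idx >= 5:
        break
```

Loop breaks when idx reaches 5, count is 6
`count` takes the values: 0 → 1 → 2 → 3 → 4 → 5 → 6

Answer: 6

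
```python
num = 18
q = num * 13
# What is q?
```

Trace:
`num = 18` → num = 18
`q = num * 13` → q = 234
So q = 234

Answer: 234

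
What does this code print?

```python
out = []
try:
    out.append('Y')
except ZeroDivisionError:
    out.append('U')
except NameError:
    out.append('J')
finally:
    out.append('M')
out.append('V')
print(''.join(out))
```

Execution trace: 'Y' (try body, no exception) → 'M' (finally) → 'V' (after the try/except). Output: YMV

Answer: YMV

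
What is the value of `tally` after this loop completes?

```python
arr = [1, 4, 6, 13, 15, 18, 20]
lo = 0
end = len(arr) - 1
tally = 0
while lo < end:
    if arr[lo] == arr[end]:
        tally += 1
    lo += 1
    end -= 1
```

Count matching pairs from ends
`tally` takes the values: 0

Answer: 0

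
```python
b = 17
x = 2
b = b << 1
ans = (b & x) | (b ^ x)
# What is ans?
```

Trace:
`b = 17` → b = 17
`x = 2` → x = 2
`b = b << 1` → b = 34
`ans = (b & x) | (b ^ x)` → ans = 34
So ans = 34

Answer: 34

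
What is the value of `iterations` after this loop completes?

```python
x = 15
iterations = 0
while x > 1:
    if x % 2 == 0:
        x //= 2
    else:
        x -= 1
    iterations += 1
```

Steps to reduce 15 to 1
`iterations` takes the values: 0 → 1 → 2 → 3 → 4 → 5 → 6

Answer: 6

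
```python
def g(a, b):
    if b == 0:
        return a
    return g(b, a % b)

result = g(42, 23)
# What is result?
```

g(42, 23) -> g(23, 19) -> g(19, 4) -> g(4, 3) -> g(3, 1) -> g(1, 0) -> 1

Answer: 1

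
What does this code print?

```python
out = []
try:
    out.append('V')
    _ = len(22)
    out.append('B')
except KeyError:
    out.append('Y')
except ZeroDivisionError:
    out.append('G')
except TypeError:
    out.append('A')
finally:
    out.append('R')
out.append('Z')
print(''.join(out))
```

Execution trace: 'V' (try body) → 'A' (except TypeError) → 'R' (finally) → 'Z' (after the try/except). Output: VARZ

Answer: VARZ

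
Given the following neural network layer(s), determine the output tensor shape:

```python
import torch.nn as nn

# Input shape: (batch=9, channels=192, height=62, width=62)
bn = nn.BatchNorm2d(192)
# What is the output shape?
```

Input: (9, 192, 62, 62) -> Output: (9, 192, 62, 62)

Answer: (9, 192, 62, 62)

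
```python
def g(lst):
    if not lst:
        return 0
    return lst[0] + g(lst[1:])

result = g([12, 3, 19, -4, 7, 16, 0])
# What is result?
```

12 + 3 + 19 + (-4) + 7 + 16 + 0 + 0 = 53

Answer: 53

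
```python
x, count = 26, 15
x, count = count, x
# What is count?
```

Trace:
`x, count = 26, 15` → x = 26; count = 15
`x, count = count, x` → x = 15; count = 26
So count = 26

Answer: 26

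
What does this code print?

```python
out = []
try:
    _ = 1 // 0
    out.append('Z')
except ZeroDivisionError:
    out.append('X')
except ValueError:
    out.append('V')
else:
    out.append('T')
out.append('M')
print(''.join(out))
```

Execution trace: 'X' (except ZeroDivisionError) → 'M' (after the try/except). Output: XM

Answer: XM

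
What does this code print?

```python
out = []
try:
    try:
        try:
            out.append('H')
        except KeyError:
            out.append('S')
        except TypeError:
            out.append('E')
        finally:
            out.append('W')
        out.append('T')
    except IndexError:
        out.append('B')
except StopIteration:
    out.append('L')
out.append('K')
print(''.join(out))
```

Execution trace: 'H' (inner try body, no exception) → 'W' (inner finally) → 'T' (try body, no exception) → 'K' (after the try/except). Output: HWTK

Answer: HWTK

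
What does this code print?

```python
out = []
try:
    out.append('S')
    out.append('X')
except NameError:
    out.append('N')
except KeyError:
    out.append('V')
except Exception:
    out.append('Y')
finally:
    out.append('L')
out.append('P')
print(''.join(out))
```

Execution trace: 'S' (try body) → 'X' (try body, no exception) → 'L' (finally) → 'P' (after the try/except). Output: SXLP

Answer: SXLP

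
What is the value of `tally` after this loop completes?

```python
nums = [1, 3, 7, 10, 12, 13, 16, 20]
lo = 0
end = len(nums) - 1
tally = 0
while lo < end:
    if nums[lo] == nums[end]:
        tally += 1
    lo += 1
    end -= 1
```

Count matching pairs from ends
`tally` takes the values: 0

Answer: 0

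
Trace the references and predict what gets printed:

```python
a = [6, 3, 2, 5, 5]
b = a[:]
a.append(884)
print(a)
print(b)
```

Key concept: slice [:] creates copy.
Step by step:
`a = [6, 3, 2, 5, 5]` → a = [6, 3, 2, 5, 5]
`b = a[:]` → b = [6, 3, 2, 5, 5]
`a.append(884)` → a = [6, 3, 2, 5, 5, 884]
`print(a)` → prints [6, 3, 2, 5, 5, 884]
`print(b)` → prints [6, 3, 2, 5, 5]

Answer:
[6, 3, 2, 5, 5, 884]
[6, 3, 2, 5, 5]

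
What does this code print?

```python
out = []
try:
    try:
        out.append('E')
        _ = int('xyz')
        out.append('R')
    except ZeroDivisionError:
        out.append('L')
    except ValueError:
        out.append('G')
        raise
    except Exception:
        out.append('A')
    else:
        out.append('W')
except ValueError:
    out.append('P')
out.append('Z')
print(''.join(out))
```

Execution trace: 'E' (inner try body) → 'G' (inner except ValueError) → 'P' (outer except ValueError) → 'Z' (after the try/except). Output: EGPZ

Answer: EGPZ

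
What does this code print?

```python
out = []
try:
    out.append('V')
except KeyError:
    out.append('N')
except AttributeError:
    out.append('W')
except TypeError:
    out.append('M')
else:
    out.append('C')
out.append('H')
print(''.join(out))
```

Execution trace: 'V' (try body, no exception) → 'C' (else) → 'H' (after the try/except). Output: VCH

Answer: VCH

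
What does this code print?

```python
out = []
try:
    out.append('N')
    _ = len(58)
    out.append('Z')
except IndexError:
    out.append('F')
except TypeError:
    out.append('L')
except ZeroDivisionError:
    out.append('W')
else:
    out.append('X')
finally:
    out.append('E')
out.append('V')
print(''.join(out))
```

Execution trace: 'N' (try body) → 'L' (except TypeError) → 'E' (finally) → 'V' (after the try/except). Output: NLEV

Answer: NLEV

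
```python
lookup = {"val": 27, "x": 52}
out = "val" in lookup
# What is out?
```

Trace:
`lookup = {"val": 27, "x": 52}` → lookup = {'val': 27, 'x': 52}
`out = "val" in lookup` → out = True
So out = True

Answer: True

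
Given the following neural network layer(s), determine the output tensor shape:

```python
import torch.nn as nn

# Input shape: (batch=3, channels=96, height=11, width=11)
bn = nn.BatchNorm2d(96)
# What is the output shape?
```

Input: (3, 96, 11, 11) -> Output: (3, 96, 11, 11)

Answer: (3, 96, 11, 11)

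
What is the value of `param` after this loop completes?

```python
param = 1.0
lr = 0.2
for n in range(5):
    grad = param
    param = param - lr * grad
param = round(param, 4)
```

Gradient descent: w = 1.0 * (1 - 0.2)^5
`param` takes the values: 1.0 → 0.8 → 0.64 → 0.512 → 0.4096 → 0.32768 → 0.3277

Answer: 0.3277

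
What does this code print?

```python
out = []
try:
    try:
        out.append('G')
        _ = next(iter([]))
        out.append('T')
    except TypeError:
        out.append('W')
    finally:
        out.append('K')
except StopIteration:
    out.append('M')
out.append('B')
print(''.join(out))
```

Execution trace: 'G' (inner try body) → 'K' (inner finally) → 'M' (outer except StopIteration) → 'B' (after the try/except). Output: GKMB

Answer: GKMB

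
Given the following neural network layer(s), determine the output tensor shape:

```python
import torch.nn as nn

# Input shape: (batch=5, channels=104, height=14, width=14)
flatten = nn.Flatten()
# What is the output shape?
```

Input: (5, 104, 14, 14) -> Output: (5, 20384)

Answer: (5, 20384)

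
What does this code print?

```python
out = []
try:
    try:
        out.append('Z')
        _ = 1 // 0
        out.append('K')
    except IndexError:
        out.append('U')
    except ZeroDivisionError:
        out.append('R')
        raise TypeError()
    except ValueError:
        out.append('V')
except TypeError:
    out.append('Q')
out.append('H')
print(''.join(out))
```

Execution trace: 'Z' (inner try body) → 'R' (inner except ZeroDivisionError) → 'Q' (outer except TypeError) → 'H' (after the try/except). Output: ZRQH

Answer: ZRQH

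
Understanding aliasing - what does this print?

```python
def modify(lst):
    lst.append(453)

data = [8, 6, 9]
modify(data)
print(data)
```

Key concept: function modifies passed list.
Step by step:
`data = [8, 6, 9]` → data = [8, 6, 9]
`modify(data)` → data = [8, 6, 9, 453]
`print(data)` → prints [8, 6, 9, 453]

Answer: [8, 6, 9, 453]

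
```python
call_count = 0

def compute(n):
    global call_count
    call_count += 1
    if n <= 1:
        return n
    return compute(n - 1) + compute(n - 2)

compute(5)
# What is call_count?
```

Calls(n) = 1 + Calls(n-1) + Calls(n-2); Calls(0)=Calls(1)=1. For n=5 this gives 15.

Answer: 15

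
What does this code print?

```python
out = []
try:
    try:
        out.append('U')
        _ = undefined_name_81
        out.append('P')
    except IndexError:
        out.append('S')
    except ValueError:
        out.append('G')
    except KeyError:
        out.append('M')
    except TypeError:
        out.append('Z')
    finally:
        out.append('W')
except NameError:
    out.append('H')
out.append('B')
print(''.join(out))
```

Execution trace: 'U' (try body) → 'W' (finally) → 'H' (outer except NameError) → 'B' (after the try/except). Output: UWHB

Answer: UWHB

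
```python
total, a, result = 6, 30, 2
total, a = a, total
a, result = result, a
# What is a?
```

Trace:
`total, a, result = 6, 30, 2` → total = 6; a = 30; result = 2
`total, a = a, total` → total = 30; a = 6
`a, result = result, a` → a = 2; result = 6
So a = 2

Answer: 2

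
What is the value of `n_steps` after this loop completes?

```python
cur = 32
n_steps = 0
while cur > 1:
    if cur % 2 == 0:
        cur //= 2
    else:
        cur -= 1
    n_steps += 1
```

Steps to reduce 32 to 1
`n_steps` takes the values: 0 → 1 → 2 → 3 → 4 → 5

Answer: 5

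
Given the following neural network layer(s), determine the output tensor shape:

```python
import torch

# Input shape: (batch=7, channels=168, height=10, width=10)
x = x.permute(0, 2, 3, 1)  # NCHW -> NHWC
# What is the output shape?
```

Input: (7, 168, 10, 10) -> Output: (7, 10, 10, 168)

Answer: (7, 10, 10, 168)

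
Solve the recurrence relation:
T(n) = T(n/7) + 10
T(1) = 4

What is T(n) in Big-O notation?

Each step divides n by 7 and adds 10. After log_7(n) steps we reach T(1)=4. So T(n) = 10·log_7(n) + 4 = O(log n).

Answer: O(log n)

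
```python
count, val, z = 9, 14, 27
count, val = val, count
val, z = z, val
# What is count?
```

Trace:
`count, val, z = 9, 14, 27` → count = 9; val = 14; z = 27
`count, val = val, count` → count = 14; val = 9
`val, z = z, val` → val = 27; z = 9
So count = 14

Answer: 14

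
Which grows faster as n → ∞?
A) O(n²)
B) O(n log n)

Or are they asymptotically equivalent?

O(n²) vs O(n log n): Higher order terms dominate.

Answer: A) O(n²) grows faster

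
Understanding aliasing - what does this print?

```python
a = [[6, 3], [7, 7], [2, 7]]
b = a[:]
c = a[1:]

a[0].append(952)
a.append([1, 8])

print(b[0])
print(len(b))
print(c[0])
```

Key concept: slice with nested mutation.
Step by step:
`a = [[6, 3], [7, 7], [2, 7]]` → a = [[6, 3], [7, 7], [2, 7]]
`b = a[:]` → b = [[6, 3], [7, 7], [2, 7]]
`c = a[1:]` → c = [[7, 7], [2, 7]]
`a[0].append(952)` → a = [[6, 3, 952], [7, 7], [2, 7]]; b = [[6, 3, 952], [7, 7], [2, 7]]
`a.append([1, 8])` → a = [[6, 3, 952], [7, 7], [2, 7], [1, 8]]
`print(b[0])` → prints [6, 3, 952]
`print(len(b))` → prints 3
`print(c[0])` → prints [7, 7]

Answer:
[6, 3, 952]
3
[7, 7]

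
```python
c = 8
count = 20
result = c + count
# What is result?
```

Trace:
`c = 8` → c = 8
`count = 20` → count = 20
`result = c + count` → result = 28
So result = 28

Answer: 28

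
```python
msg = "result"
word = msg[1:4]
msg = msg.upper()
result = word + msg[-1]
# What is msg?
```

Trace:
`msg = "result"` → msg = 'result'
`word = msg[1:4]` → word = 'esu'
`msg = msg.upper()` → msg = 'RESULT'
`result = word + msg[-1]` → result = 'esuT'
So msg = 'RESULT'

Answer: 'RESULT'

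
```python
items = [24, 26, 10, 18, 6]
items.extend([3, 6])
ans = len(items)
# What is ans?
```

Trace:
`items = [24, 26, 10, 18, 6]` → items = [24, 26, 10, 18, 6]
`items.extend([3, 6])` → items = [24, 26, 10, 18, 6, 3, 6]
`ans = len(items)` → ans = 7
So ans = 7

Answer: 7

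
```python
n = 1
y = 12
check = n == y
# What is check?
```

Trace:
`n = 1` → n = 1
`y = 12` → y = 12
`check = n == y` → check = False
So check = False

Answer: False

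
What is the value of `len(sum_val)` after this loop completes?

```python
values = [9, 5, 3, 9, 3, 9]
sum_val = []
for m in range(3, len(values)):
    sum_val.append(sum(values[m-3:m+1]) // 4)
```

Number of 4-element averages
`sum_val` takes the values: [] → [6] → [6, 5] → [6, 5, 6]
So `len(sum_val)` = 3

Answer: 3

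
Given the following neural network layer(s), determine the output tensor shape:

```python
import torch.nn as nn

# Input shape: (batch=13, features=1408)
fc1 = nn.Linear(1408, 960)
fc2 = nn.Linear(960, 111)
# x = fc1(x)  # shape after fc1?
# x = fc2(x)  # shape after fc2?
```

Input: (13, 1408) -> after fc1: (13, 960) -> Output: (13, 111)

Answer: (13, 111)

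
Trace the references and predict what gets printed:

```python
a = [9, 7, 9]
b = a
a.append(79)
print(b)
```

Key concept: basic list aliasing.
Step by step:
`a = [9, 7, 9]` → a = [9, 7, 9]
`b = a` → b = [9, 7, 9] (same object as a)
`a.append(79)` → a = [9, 7, 9, 79] (same object as b); b = [9, 7, 9, 79] (same object as a)
`print(b)` → prints [9, 7, 9, 79]

Answer: [9, 7, 9, 79]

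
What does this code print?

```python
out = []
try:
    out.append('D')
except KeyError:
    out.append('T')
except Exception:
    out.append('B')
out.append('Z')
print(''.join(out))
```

Execution trace: 'D' (try body, no exception) → 'Z' (after the try/except). Output: DZ

Answer: DZ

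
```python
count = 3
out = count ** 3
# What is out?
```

Trace:
`count = 3` → count = 3
`out = count ** 3` → out = 27
So out = 27

Answer: 27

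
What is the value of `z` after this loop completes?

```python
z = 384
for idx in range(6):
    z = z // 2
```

Halve 6 times: 384 // 2^6 = 6
`z` takes the values: 384 → 192 → 96 → 48 → 24 → 12 → 6

Answer: 6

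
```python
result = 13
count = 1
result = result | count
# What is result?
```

Trace:
`result = 13` → result = 13
`count = 1` → count = 1
`result = result | count` → result = 13
So result = 13

Answer: 13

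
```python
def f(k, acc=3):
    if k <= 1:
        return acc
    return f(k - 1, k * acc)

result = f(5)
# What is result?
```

Accumulator trace (n, acc): (5, 3) -> (4, 15) -> (3, 60) -> (2, 180) -> (1, 360) -> return 360

Answer: 360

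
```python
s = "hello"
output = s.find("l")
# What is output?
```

Trace:
`s = "hello"` → s = 'hello'
`output = s.find("l")` → output = 2
So output = 2

Answer: 2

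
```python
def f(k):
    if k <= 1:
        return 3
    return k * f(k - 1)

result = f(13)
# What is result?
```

f(13) = 13 * 12 * 11 * 10 * 9 * 8 * 7 * 6 * 5 * 4 * 3 * 2 * 3 = 18681062400

Answer: 18681062400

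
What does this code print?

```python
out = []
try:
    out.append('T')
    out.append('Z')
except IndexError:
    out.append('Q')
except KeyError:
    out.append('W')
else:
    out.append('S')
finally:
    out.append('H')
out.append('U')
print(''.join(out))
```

Execution trace: 'T' (try body) → 'Z' (try body, no exception) → 'S' (else) → 'H' (finally) → 'U' (after the try/except). Output: TZSHU

Answer: TZSHU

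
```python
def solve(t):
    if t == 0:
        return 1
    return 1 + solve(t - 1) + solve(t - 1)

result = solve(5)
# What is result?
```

solve(t) = 1 + 2·solve(t-1), solve(0)=1. Closed form: (1+1)·2^5 - 1 = 63.

Answer: 63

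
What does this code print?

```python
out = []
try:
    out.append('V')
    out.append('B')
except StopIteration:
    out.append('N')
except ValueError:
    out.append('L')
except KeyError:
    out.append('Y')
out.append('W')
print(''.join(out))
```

Execution trace: 'V' (try body) → 'B' (try body, no exception) → 'W' (after the try/except). Output: VBW

Answer: VBW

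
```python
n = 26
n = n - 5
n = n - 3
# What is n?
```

Trace:
`n = 26` → n = 26
`n = n - 5` → n = 21
`n = n - 3` → n = 18
So n = 18

Answer: 18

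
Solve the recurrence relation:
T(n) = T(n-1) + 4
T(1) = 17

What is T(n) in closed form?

Unrolling: T(n) = T(1) + 4·(n-1) = 17 + 4(n-1) = 4n + 13.

Answer: T(n) = 4n + 13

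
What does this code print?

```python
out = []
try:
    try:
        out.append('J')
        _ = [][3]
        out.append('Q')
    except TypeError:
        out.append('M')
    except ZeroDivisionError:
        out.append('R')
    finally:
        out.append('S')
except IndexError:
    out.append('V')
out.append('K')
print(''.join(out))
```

Execution trace: 'J' (try body) → 'S' (finally) → 'V' (outer except IndexError) → 'K' (after the try/except). Output: JSVK

Answer: JSVK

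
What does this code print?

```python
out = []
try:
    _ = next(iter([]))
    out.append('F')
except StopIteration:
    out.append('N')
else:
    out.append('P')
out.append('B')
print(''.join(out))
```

Execution trace: 'N' (except StopIteration) → 'B' (after the try/except). Output: NB

Answer: NB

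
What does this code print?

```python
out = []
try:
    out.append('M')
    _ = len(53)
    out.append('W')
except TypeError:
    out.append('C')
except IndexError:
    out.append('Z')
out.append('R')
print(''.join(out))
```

Execution trace: 'M' (try body) → 'C' (except TypeError) → 'R' (after the try/except). Output: MCR

Answer: MCR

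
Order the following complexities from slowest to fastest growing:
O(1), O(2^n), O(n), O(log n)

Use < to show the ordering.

Ordered by growth rate: O(1) < O(log n) < O(n) < O(2^n)

Answer: O(1) < O(log n) < O(n) < O(2^n)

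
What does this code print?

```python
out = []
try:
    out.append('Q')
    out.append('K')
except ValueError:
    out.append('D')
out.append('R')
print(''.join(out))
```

Execution trace: 'Q' (try body) → 'K' (try body, no exception) → 'R' (after the try/except). Output: QKR

Answer: QKR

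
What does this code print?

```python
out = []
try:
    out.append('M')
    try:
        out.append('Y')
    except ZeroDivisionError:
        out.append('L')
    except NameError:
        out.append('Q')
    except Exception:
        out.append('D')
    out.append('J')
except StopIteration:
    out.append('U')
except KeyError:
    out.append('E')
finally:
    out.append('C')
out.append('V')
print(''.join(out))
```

Execution trace: 'M' (try body) → 'Y' (inner try body, no exception) → 'J' (try body, no exception) → 'C' (finally) → 'V' (after the try/except). Output: MYJCV

Answer: MYJCV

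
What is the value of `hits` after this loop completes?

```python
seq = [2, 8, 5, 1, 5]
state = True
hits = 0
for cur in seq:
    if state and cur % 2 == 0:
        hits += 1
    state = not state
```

Count even values at even positions
`hits` takes the values: 0 → 1

Answer: 1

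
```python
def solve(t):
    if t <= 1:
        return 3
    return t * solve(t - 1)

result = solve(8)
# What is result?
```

solve(8) = 8 * 7 * 6 * 5 * 4 * 3 * 2 * 3 = 120960

Answer: 120960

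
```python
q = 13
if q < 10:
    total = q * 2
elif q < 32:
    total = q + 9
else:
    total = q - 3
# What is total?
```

Trace:
`q = 13` → q = 13
`if q < 10: ...` → q < 10 is False, q < 32 is True → total = 22
So total = 22

Answer: 22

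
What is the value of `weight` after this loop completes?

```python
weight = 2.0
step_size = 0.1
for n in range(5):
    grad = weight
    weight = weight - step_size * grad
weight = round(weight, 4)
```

Gradient descent: w = 2.0 * (1 - 0.1)^5
`weight` takes the values: 2.0 → 1.8 → 1.62 → 1.458 → 1.3122 → 1.18098 → 1.181

Answer: 1.181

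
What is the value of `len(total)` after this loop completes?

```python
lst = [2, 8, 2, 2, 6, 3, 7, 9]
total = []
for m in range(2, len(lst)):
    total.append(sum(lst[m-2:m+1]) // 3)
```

Number of 3-element averages
`total` takes the values: [] → [4] → [4, 4] → [4, 4, 3] → [4, 4, 3, 3] → [4, 4, 3, 3, 5] → [4, 4, 3, 3, 5, 6]
So `len(total)` = 6

Answer: 6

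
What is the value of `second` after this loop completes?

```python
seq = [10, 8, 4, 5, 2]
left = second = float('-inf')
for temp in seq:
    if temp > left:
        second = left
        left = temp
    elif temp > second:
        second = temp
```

Second largest (with repeats) in [10, 8, 4, 5, 2]
`second` takes the values: -inf → 8

Answer: 8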